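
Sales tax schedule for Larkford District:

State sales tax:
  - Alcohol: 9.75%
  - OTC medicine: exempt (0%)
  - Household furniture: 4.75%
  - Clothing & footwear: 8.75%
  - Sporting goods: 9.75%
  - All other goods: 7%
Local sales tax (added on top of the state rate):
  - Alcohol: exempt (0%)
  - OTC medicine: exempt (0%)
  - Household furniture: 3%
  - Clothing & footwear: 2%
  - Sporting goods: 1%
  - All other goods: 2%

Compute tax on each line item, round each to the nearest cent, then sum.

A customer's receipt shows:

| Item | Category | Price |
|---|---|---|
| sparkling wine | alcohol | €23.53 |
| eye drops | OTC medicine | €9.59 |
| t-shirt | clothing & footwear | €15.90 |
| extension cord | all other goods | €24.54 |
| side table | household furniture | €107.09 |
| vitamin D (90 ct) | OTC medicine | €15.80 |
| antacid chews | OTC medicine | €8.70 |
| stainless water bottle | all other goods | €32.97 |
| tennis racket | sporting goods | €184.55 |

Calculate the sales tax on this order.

Sparkling wine €23.53: alcohol → 9.75% + 0% local = 9.75% → €2.29
Eye drops €9.59: OTC medicine → 0% + 0% local = 0% → €0.00
T-shirt €15.90: clothing & footwear → 8.75% + 2% local = 10.75% → €1.71
Extension cord €24.54: all other goods → 7% + 2% local = 9% → €2.21
Side table €107.09: household furniture → 4.75% + 3% local = 7.75% → €8.30
Vitamin D (90 ct) €15.80: OTC medicine → 0% + 0% local = 0% → €0.00
Antacid chews €8.70: OTC medicine → 0% + 0% local = 0% → €0.00
Stainless water bottle €32.97: all other goods → 7% + 2% local = 9% → €2.97
Tennis racket €184.55: sporting goods → 9.75% + 1% local = 10.75% → €19.84
Total tax = €2.29 + €1.71 + €2.21 + €8.30 + €2.97 + €19.84 = €37.32

€37.32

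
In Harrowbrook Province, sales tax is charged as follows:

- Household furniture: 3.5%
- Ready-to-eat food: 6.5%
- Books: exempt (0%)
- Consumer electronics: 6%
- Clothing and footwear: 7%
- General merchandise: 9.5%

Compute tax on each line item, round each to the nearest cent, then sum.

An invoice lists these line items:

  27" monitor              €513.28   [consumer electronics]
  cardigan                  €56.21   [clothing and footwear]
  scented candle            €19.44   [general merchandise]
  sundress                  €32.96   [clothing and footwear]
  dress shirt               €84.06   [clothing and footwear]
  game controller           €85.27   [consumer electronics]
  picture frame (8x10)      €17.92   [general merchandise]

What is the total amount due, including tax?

€860.73

27" monitor €513.28: consumer electronics → 6% → €30.80
Cardigan €56.21: clothing and footwear → 7% → €3.93
Scented candle €19.44: general merchandise → 9.5% → €1.85
Sundress €32.96: clothing and footwear → 7% → €2.31
Dress shirt €84.06: clothing and footwear → 7% → €5.88
Game controller €85.27: consumer electronics → 6% → €5.12
Picture frame (8x10) €17.92: general merchandise → 9.5% → €1.70
Subtotal = €809.14; tax = €51.59; total due = €860.73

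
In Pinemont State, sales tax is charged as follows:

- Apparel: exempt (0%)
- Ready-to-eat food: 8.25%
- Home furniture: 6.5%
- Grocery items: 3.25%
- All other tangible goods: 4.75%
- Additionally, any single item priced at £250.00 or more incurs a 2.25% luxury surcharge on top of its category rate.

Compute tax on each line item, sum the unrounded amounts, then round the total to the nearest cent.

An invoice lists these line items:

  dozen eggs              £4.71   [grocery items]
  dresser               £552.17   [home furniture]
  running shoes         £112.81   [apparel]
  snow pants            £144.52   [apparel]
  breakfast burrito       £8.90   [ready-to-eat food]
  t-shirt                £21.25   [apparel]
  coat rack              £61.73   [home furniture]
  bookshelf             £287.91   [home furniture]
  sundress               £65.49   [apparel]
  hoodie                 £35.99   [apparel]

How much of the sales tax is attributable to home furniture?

£77.52

Dresser £552.17: home furniture → 6.5% + 2.25% surcharge = 8.75% → £48.314875
Coat rack £61.73: home furniture → 6.5% → £4.01245
Bookshelf £287.91: home furniture → 6.5% + 2.25% surcharge = 8.75% → £25.192125
Tax on home furniture: unrounded sum = £77.51945 → £77.52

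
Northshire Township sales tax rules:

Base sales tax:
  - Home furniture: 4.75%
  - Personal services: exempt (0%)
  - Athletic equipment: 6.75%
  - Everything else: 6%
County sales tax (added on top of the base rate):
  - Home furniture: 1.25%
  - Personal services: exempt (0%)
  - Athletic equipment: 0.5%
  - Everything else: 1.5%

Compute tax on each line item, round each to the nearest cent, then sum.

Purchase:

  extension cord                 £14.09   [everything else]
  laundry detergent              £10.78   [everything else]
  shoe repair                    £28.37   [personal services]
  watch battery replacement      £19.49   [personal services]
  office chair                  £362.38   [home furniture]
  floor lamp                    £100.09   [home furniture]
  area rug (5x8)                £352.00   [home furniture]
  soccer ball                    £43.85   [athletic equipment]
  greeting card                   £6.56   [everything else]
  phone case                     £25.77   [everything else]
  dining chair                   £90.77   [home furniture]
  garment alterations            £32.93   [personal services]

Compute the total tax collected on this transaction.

Extension cord £14.09: everything else → 6% + 1.5% county = 7.5% → £1.06
Laundry detergent £10.78: everything else → 6% + 1.5% county = 7.5% → £0.81
Shoe repair £28.37: personal services → 0% + 0% county = 0% → £0.00
Watch battery replacement £19.49: personal services → 0% + 0% county = 0% → £0.00
Office chair £362.38: home furniture → 4.75% + 1.25% county = 6% → £21.74
Floor lamp £100.09: home furniture → 4.75% + 1.25% county = 6% → £6.01
Area rug (5x8) £352.00: home furniture → 4.75% + 1.25% county = 6% → £21.12
Soccer ball £43.85: athletic equipment → 6.75% + 0.5% county = 7.25% → £3.18
Greeting card £6.56: everything else → 6% + 1.5% county = 7.5% → £0.49
Phone case £25.77: everything else → 6% + 1.5% county = 7.5% → £1.93
Dining chair £90.77: home furniture → 4.75% + 1.25% county = 6% → £5.45
Garment alterations £32.93: personal services → 0% + 0% county = 0% → £0.00
Total tax = £1.06 + £0.81 + £21.74 + £6.01 + £21.12 + £3.18 + £0.49 + £1.93 + £5.45 = £61.79

£61.79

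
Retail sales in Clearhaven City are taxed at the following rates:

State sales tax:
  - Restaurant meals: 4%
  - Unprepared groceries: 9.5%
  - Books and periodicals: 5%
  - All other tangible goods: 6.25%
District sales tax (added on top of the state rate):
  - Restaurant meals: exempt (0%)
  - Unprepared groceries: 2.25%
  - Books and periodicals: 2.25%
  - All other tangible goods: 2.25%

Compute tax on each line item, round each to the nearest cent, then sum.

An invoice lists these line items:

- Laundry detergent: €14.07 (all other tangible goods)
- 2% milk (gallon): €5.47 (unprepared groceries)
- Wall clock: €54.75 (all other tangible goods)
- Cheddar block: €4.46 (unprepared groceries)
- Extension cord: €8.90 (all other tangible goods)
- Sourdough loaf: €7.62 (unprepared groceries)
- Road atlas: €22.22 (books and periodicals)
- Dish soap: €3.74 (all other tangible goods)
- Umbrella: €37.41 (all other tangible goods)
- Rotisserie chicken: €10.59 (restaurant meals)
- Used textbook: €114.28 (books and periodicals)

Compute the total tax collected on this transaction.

€22.49

Laundry detergent €14.07: all other tangible goods → 6.25% + 2.25% district = 8.5% → €1.20
2% milk (gallon) €5.47: unprepared groceries → 9.5% + 2.25% district = 11.75% → €0.64
Wall clock €54.75: all other tangible goods → 6.25% + 2.25% district = 8.5% → €4.65
Cheddar block €4.46: unprepared groceries → 9.5% + 2.25% district = 11.75% → €0.52
Extension cord €8.90: all other tangible goods → 6.25% + 2.25% district = 8.5% → €0.76
Sourdough loaf €7.62: unprepared groceries → 9.5% + 2.25% district = 11.75% → €0.90
Road atlas €22.22: books and periodicals → 5% + 2.25% district = 7.25% → €1.61
Dish soap €3.74: all other tangible goods → 6.25% + 2.25% district = 8.5% → €0.32
Umbrella €37.41: all other tangible goods → 6.25% + 2.25% district = 8.5% → €3.18
Rotisserie chicken €10.59: restaurant meals → 4% + 0% district = 4% → €0.42
Used textbook €114.28: books and periodicals → 5% + 2.25% district = 7.25% → €8.29
Total tax = €1.20 + €0.64 + €4.65 + €0.52 + €0.76 + €0.90 + €1.61 + €0.32 + €3.18 + €0.42 + €8.29 = €22.49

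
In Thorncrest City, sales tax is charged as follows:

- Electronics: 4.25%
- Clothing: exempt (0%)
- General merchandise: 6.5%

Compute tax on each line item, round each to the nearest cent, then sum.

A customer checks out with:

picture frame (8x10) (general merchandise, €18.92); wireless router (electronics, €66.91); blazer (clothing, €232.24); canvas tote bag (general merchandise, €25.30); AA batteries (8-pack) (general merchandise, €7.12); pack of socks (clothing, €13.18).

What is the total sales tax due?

Picture frame (8x10) €18.92: general merchandise → 6.5% → €1.23
Wireless router €66.91: electronics → 4.25% → €2.84
Blazer €232.24: clothing → 0% → €0.00
Canvas tote bag €25.30: general merchandise → 6.5% → €1.64
AA batteries (8-pack) €7.12: general merchandise → 6.5% → €0.46
Pack of socks €13.18: clothing → 0% → €0.00
Total tax = €1.23 + €2.84 + €1.64 + €0.46 = €6.17

€6.17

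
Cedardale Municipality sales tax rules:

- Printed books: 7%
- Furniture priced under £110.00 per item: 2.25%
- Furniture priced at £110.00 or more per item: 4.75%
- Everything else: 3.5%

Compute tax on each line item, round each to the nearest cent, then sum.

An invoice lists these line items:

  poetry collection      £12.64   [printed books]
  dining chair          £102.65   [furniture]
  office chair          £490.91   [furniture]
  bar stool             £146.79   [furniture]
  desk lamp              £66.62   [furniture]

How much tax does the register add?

£34.98

Poetry collection £12.64: printed books → 7% → £0.88
Dining chair £102.65: furniture, under £110.00 → 2.25% → £2.31
Office chair £490.91: furniture, £110.00 or more → 4.75% → £23.32
Bar stool £146.79: furniture, £110.00 or more → 4.75% → £6.97
Desk lamp £66.62: furniture, under £110.00 → 2.25% → £1.50
Total tax = £0.88 + £2.31 + £23.32 + £6.97 + £1.50 = £34.98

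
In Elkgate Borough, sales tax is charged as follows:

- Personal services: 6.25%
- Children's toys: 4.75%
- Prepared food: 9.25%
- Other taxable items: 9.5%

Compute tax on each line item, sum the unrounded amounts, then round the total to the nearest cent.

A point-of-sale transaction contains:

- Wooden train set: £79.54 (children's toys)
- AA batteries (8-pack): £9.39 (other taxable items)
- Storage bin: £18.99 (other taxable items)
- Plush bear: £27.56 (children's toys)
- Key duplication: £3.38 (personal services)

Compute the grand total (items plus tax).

£146.85

Wooden train set £79.54: children's toys → 4.75% → £3.77815
AA batteries (8-pack) £9.39: other taxable items → 9.5% → £0.89205
Storage bin £18.99: other taxable items → 9.5% → £1.80405
Plush bear £27.56: children's toys → 4.75% → £1.3091
Key duplication £3.38: personal services → 6.25% → £0.21125
Subtotal = £138.86; unrounded tax = £7.9946 → £7.99; total due = £146.85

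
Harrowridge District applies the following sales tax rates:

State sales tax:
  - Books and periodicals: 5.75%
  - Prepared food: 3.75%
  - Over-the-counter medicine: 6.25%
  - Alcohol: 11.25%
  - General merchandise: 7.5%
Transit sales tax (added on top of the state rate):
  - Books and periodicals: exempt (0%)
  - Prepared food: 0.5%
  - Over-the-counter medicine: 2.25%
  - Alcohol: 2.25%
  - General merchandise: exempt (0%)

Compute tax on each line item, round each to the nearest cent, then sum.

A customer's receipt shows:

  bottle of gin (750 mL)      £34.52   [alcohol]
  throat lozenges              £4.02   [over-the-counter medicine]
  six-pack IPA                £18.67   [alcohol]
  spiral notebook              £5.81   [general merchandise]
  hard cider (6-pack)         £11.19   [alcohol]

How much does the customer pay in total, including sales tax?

Bottle of gin (750 mL) £34.52: alcohol → 11.25% + 2.25% transit = 13.5% → £4.66
Throat lozenges £4.02: over-the-counter medicine → 6.25% + 2.25% transit = 8.5% → £0.34
Six-pack IPA £18.67: alcohol → 11.25% + 2.25% transit = 13.5% → £2.52
Spiral notebook £5.81: general merchandise → 7.5% + 0% transit = 7.5% → £0.44
Hard cider (6-pack) £11.19: alcohol → 11.25% + 2.25% transit = 13.5% → £1.51
Subtotal = £74.21; tax = £9.47; total due = £83.68

£83.68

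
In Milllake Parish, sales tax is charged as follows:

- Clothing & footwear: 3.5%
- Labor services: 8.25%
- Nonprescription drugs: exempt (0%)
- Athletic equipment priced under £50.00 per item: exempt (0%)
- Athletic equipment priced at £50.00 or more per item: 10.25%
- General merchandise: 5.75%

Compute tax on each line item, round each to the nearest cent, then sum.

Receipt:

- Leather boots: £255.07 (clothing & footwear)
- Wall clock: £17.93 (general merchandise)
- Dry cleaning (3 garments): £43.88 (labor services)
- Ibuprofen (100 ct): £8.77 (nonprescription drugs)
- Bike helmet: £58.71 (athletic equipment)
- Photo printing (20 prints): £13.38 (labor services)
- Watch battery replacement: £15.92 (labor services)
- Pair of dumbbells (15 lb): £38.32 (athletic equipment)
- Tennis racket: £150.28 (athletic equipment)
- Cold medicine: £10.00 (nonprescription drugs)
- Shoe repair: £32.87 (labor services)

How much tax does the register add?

Leather boots £255.07: clothing & footwear → 3.5% → £8.93
Wall clock £17.93: general merchandise → 5.75% → £1.03
Dry cleaning (3 garments) £43.88: labor services → 8.25% → £3.62
Ibuprofen (100 ct) £8.77: nonprescription drugs → 0% → £0.00
Bike helmet £58.71: athletic equipment, £50.00 or more → 10.25% → £6.02
Photo printing (20 prints) £13.38: labor services → 8.25% → £1.10
Watch battery replacement £15.92: labor services → 8.25% → £1.31
Pair of dumbbells (15 lb) £38.32: athletic equipment, under £50.00 → 0% → £0.00
Tennis racket £150.28: athletic equipment, £50.00 or more → 10.25% → £15.40
Cold medicine £10.00: nonprescription drugs → 0% → £0.00
Shoe repair £32.87: labor services → 8.25% → £2.71
Total tax = £8.93 + £1.03 + £3.62 + £6.02 + £1.10 + £1.31 + £15.40 + £2.71 = £40.12

£40.12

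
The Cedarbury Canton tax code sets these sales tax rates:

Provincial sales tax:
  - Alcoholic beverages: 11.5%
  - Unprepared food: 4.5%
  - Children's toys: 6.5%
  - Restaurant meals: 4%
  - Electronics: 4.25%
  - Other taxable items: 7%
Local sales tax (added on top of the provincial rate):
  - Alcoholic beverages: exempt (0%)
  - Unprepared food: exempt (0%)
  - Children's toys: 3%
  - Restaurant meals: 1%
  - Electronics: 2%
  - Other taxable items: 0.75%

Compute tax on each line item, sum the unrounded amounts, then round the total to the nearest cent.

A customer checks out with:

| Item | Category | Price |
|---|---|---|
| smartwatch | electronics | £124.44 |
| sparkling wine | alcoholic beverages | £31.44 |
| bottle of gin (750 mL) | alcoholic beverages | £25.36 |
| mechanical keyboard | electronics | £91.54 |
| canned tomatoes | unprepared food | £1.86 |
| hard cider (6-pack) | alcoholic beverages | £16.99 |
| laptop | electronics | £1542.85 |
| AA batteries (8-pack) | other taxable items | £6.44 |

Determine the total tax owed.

£119.00

Smartwatch £124.44: electronics → 4.25% + 2% local = 6.25% → £7.7775
Sparkling wine £31.44: alcoholic beverages → 11.5% + 0% local = 11.5% → £3.6156
Bottle of gin (750 mL) £25.36: alcoholic beverages → 11.5% + 0% local = 11.5% → £2.9164
Mechanical keyboard £91.54: electronics → 4.25% + 2% local = 6.25% → £5.72125
Canned tomatoes £1.86: unprepared food → 4.5% + 0% local = 4.5% → £0.0837
Hard cider (6-pack) £16.99: alcoholic beverages → 11.5% + 0% local = 11.5% → £1.95385
Laptop £1542.85: electronics → 4.25% + 2% local = 6.25% → £96.428125
AA batteries (8-pack) £6.44: other taxable items → 7% + 0.75% local = 7.75% → £0.4991
Unrounded tax sum = £118.995525 → £119.00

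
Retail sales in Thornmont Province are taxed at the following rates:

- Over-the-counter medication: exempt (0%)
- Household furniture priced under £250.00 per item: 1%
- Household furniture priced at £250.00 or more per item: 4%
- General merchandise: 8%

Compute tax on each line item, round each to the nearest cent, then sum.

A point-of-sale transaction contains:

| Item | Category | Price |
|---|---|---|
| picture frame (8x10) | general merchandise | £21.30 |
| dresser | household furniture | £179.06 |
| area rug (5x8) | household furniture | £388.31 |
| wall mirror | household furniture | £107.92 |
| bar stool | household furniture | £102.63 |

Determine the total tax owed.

Picture frame (8x10) £21.30: general merchandise → 8% → £1.70
Dresser £179.06: household furniture, under £250.00 → 1% → £1.79
Area rug (5x8) £388.31: household furniture, £250.00 or more → 4% → £15.53
Wall mirror £107.92: household furniture, under £250.00 → 1% → £1.08
Bar stool £102.63: household furniture, under £250.00 → 1% → £1.03
Total tax = £1.70 + £1.79 + £15.53 + £1.08 + £1.03 = £21.13

£21.13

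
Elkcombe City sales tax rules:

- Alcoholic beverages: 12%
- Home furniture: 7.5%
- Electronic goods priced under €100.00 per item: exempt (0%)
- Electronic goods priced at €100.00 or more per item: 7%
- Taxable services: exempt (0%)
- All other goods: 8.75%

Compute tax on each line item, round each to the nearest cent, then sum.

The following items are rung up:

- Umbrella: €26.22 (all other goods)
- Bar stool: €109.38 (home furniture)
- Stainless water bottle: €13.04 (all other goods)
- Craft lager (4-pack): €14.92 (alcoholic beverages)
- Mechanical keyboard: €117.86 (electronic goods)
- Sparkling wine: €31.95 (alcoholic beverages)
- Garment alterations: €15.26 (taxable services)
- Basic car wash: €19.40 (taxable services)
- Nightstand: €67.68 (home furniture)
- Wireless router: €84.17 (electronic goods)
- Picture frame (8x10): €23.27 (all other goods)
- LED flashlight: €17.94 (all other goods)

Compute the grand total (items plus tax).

Umbrella €26.22: all other goods → 8.75% → €2.29
Bar stool €109.38: home furniture → 7.5% → €8.20
Stainless water bottle €13.04: all other goods → 8.75% → €1.14
Craft lager (4-pack) €14.92: alcoholic beverages → 12% → €1.79
Mechanical keyboard €117.86: electronic goods, €100.00 or more → 7% → €8.25
Sparkling wine €31.95: alcoholic beverages → 12% → €3.83
Garment alterations €15.26: taxable services → 0% → €0.00
Basic car wash €19.40: taxable services → 0% → €0.00
Nightstand €67.68: home furniture → 7.5% → €5.08
Wireless router €84.17: electronic goods, under €100.00 → 0% → €0.00
Picture frame (8x10) €23.27: all other goods → 8.75% → €2.04
LED flashlight €17.94: all other goods → 8.75% → €1.57
Subtotal = €541.09; tax = €34.19; total due = €575.28

€575.28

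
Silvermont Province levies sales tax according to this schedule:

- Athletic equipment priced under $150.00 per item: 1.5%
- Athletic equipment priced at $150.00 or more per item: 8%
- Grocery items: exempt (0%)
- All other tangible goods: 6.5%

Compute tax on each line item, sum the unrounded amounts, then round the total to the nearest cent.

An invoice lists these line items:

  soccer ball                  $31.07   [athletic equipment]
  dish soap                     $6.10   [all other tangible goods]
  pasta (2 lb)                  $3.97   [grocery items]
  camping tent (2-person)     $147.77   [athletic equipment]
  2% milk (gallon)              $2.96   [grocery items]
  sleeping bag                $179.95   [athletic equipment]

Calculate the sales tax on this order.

$17.48

Soccer ball $31.07: athletic equipment, under $150.00 → 1.5% → $0.46605
Dish soap $6.10: all other tangible goods → 6.5% → $0.3965
Pasta (2 lb) $3.97: grocery items → 0% → $0.00
Camping tent (2-person) $147.77: athletic equipment, under $150.00 → 1.5% → $2.21655
2% milk (gallon) $2.96: grocery items → 0% → $0.00
Sleeping bag $179.95: athletic equipment, $150.00 or more → 8% → $14.396
Unrounded tax sum = $17.4751 → $17.48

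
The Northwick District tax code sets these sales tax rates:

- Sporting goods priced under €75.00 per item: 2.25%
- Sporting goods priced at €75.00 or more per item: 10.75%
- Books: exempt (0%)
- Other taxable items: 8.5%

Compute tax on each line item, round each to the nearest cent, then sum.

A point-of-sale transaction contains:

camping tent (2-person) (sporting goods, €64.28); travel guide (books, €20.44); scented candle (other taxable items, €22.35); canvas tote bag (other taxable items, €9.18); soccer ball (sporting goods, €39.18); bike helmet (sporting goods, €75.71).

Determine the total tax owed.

€13.15

Camping tent (2-person) €64.28: sporting goods, under €75.00 → 2.25% → €1.45
Travel guide €20.44: books → 0% → €0.00
Scented candle €22.35: other taxable items → 8.5% → €1.90
Canvas tote bag €9.18: other taxable items → 8.5% → €0.78
Soccer ball €39.18: sporting goods, under €75.00 → 2.25% → €0.88
Bike helmet €75.71: sporting goods, €75.00 or more → 10.75% → €8.14
Total tax = €1.45 + €1.90 + €0.78 + €0.88 + €8.14 = €13.15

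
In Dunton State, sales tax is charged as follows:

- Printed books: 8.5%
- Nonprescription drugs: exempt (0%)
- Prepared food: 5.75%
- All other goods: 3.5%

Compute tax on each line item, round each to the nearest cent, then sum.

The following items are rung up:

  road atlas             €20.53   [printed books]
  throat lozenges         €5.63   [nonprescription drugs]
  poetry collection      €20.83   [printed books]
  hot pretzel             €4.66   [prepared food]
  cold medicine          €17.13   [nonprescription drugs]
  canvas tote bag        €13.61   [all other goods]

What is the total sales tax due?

Road atlas €20.53: printed books → 8.5% → €1.75
Throat lozenges €5.63: nonprescription drugs → 0% → €0.00
Poetry collection €20.83: printed books → 8.5% → €1.77
Hot pretzel €4.66: prepared food → 5.75% → €0.27
Cold medicine €17.13: nonprescription drugs → 0% → €0.00
Canvas tote bag €13.61: all other goods → 3.5% → €0.48
Total tax = €1.75 + €1.77 + €0.27 + €0.48 = €4.27

€4.27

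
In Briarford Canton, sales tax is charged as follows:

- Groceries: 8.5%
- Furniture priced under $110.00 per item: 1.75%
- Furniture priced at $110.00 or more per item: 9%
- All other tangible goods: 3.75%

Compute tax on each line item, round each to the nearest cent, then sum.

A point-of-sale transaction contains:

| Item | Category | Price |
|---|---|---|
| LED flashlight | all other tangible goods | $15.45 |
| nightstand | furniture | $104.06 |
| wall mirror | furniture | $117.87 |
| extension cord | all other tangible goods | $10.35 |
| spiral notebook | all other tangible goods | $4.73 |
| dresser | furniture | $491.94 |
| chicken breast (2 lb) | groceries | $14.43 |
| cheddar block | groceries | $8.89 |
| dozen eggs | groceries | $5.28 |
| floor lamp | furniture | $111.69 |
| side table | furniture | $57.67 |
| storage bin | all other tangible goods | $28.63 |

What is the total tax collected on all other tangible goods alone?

LED flashlight $15.45: all other tangible goods → 3.75% → $0.58
Extension cord $10.35: all other tangible goods → 3.75% → $0.39
Spiral notebook $4.73: all other tangible goods → 3.75% → $0.18
Storage bin $28.63: all other tangible goods → 3.75% → $1.07
Tax on all other tangible goods = $0.58 + $0.39 + $0.18 + $1.07 = $2.22

$2.22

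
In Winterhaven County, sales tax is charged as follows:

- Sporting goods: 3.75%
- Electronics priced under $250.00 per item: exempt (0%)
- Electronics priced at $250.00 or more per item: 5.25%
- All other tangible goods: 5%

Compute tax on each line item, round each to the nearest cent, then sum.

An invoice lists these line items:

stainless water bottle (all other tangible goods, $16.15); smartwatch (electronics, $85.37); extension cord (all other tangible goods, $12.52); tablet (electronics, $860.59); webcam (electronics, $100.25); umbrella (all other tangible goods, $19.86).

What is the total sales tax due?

Stainless water bottle $16.15: all other tangible goods → 5% → $0.81
Smartwatch $85.37: electronics, under $250.00 → 0% → $0.00
Extension cord $12.52: all other tangible goods → 5% → $0.63
Tablet $860.59: electronics, $250.00 or more → 5.25% → $45.18
Webcam $100.25: electronics, under $250.00 → 0% → $0.00
Umbrella $19.86: all other tangible goods → 5% → $0.99
Total tax = $0.81 + $0.63 + $45.18 + $0.99 = $47.61

$47.61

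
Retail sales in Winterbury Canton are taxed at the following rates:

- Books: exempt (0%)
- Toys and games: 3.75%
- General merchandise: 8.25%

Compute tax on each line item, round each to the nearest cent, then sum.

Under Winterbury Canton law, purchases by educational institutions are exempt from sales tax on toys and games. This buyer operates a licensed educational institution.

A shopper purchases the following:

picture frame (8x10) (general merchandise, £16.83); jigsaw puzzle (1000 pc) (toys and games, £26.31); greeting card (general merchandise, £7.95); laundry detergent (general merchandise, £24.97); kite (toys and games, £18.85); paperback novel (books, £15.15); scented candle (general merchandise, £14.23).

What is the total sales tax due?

£5.28

Picture frame (8x10) £16.83: general merchandise → 8.25% → £1.39
Jigsaw puzzle (1000 pc) £26.31: toys and games, buyer-exempt → 0% → £0.00
Greeting card £7.95: general merchandise → 8.25% → £0.66
Laundry detergent £24.97: general merchandise → 8.25% → £2.06
Kite £18.85: toys and games, buyer-exempt → 0% → £0.00
Paperback novel £15.15: books → 0% → £0.00
Scented candle £14.23: general merchandise → 8.25% → £1.17
Total tax = £1.39 + £0.66 + £2.06 + £1.17 = £5.28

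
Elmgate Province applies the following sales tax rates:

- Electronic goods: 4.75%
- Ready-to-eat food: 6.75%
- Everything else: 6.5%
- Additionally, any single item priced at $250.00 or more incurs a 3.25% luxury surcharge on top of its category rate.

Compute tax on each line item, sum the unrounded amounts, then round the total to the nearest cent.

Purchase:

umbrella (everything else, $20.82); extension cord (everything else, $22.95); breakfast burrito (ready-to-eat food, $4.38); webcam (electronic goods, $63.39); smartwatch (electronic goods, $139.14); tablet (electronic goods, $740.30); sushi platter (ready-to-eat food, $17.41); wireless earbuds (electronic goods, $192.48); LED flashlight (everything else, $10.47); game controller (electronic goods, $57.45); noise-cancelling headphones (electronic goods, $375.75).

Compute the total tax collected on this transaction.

$115.77

Umbrella $20.82: everything else → 6.5% → $1.3533
Extension cord $22.95: everything else → 6.5% → $1.49175
Breakfast burrito $4.38: ready-to-eat food → 6.75% → $0.29565
Webcam $63.39: electronic goods → 4.75% → $3.011025
Smartwatch $139.14: electronic goods → 4.75% → $6.60915
Tablet $740.30: electronic goods → 4.75% + 3.25% surcharge = 8% → $59.224
Sushi platter $17.41: ready-to-eat food → 6.75% → $1.175175
Wireless earbuds $192.48: electronic goods → 4.75% → $9.1428
LED flashlight $10.47: everything else → 6.5% → $0.68055
Game controller $57.45: electronic goods → 4.75% → $2.728875
Noise-cancelling headphones $375.75: electronic goods → 4.75% + 3.25% surcharge = 8% → $30.06
Unrounded tax sum = $115.772275 → $115.77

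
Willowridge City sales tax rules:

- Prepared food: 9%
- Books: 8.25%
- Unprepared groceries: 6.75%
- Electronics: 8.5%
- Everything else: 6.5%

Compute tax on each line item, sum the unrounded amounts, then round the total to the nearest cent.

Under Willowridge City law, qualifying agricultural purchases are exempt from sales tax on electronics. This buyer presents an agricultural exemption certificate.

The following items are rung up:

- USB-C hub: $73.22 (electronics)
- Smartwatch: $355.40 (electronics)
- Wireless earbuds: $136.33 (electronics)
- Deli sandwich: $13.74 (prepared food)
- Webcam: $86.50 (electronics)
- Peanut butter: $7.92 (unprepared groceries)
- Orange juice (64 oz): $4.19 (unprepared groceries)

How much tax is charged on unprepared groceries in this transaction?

Peanut butter $7.92: unprepared groceries → 6.75% → $0.5346
Orange juice (64 oz) $4.19: unprepared groceries → 6.75% → $0.282825
Tax on unprepared groceries: unrounded sum = $0.817425 → $0.82

$0.82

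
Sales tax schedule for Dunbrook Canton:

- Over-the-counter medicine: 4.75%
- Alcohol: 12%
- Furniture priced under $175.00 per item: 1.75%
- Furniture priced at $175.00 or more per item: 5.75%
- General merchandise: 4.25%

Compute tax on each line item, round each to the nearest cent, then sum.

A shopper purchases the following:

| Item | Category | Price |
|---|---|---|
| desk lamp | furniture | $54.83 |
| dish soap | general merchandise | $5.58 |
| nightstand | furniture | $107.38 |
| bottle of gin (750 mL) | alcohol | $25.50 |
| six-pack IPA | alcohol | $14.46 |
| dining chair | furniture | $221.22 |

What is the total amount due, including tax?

Desk lamp $54.83: furniture, under $175.00 → 1.75% → $0.96
Dish soap $5.58: general merchandise → 4.25% → $0.24
Nightstand $107.38: furniture, under $175.00 → 1.75% → $1.88
Bottle of gin (750 mL) $25.50: alcohol → 12% → $3.06
Six-pack IPA $14.46: alcohol → 12% → $1.74
Dining chair $221.22: furniture, $175.00 or more → 5.75% → $12.72
Subtotal = $428.97; tax = $20.60; total due = $449.57

$449.57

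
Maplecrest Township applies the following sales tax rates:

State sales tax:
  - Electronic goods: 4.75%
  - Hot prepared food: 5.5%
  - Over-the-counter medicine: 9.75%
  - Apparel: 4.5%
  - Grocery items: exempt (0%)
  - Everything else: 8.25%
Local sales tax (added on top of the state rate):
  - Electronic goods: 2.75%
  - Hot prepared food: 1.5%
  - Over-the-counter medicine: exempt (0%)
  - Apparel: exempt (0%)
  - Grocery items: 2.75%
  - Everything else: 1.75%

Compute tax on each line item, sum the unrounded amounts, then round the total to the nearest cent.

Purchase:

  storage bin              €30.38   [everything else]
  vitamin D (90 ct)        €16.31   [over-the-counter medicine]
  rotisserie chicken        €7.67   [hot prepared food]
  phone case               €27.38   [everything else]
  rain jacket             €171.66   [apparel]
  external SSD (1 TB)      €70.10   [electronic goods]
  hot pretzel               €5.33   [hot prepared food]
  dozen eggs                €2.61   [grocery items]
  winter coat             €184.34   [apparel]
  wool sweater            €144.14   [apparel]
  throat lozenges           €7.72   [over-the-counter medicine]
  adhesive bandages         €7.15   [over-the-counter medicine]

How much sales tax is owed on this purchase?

Storage bin €30.38: everything else → 8.25% + 1.75% local = 10% → €3.038
Vitamin D (90 ct) €16.31: over-the-counter medicine → 9.75% + 0% local = 9.75% → €1.590225
Rotisserie chicken €7.67: hot prepared food → 5.5% + 1.5% local = 7% → €0.5369
Phone case €27.38: everything else → 8.25% + 1.75% local = 10% → €2.738
Rain jacket €171.66: apparel → 4.5% + 0% local = 4.5% → €7.7247
External SSD (1 TB) €70.10: electronic goods → 4.75% + 2.75% local = 7.5% → €5.2575
Hot pretzel €5.33: hot prepared food → 5.5% + 1.5% local = 7% → €0.3731
Dozen eggs €2.61: grocery items → 0% + 2.75% local = 2.75% → €0.071775
Winter coat €184.34: apparel → 4.5% + 0% local = 4.5% → €8.2953
Wool sweater €144.14: apparel → 4.5% + 0% local = 4.5% → €6.4863
Throat lozenges €7.72: over-the-counter medicine → 9.75% + 0% local = 9.75% → €0.7527
Adhesive bandages €7.15: over-the-counter medicine → 9.75% + 0% local = 9.75% → €0.697125
Unrounded tax sum = €37.561625 → €37.56

€37.56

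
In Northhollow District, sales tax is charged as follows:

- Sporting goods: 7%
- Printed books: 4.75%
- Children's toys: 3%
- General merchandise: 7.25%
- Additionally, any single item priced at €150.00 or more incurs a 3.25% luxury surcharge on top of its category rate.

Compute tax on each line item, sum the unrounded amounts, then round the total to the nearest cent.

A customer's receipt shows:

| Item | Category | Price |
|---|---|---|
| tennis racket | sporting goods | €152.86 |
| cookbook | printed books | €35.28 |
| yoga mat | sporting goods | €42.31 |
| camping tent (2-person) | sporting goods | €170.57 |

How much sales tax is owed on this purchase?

€37.79

Tennis racket €152.86: sporting goods → 7% + 3.25% surcharge = 10.25% → €15.66815
Cookbook €35.28: printed books → 4.75% → €1.6758
Yoga mat €42.31: sporting goods → 7% → €2.9617
Camping tent (2-person) €170.57: sporting goods → 7% + 3.25% surcharge = 10.25% → €17.483425
Unrounded tax sum = €37.789075 → €37.79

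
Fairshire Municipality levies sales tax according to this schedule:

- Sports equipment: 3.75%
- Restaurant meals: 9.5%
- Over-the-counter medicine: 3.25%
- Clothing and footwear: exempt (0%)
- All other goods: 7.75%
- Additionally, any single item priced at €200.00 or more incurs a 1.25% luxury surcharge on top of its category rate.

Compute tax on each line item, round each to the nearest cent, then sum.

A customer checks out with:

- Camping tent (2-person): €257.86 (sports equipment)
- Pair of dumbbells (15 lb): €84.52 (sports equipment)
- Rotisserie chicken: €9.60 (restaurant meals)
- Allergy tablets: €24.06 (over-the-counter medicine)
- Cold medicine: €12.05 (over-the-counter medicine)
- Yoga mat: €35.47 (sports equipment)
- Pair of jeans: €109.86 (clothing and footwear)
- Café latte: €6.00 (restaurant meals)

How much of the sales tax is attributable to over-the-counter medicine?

€1.17

Allergy tablets €24.06: over-the-counter medicine → 3.25% → €0.78
Cold medicine €12.05: over-the-counter medicine → 3.25% → €0.39
Tax on over-the-counter medicine = €0.78 + €0.39 = €1.17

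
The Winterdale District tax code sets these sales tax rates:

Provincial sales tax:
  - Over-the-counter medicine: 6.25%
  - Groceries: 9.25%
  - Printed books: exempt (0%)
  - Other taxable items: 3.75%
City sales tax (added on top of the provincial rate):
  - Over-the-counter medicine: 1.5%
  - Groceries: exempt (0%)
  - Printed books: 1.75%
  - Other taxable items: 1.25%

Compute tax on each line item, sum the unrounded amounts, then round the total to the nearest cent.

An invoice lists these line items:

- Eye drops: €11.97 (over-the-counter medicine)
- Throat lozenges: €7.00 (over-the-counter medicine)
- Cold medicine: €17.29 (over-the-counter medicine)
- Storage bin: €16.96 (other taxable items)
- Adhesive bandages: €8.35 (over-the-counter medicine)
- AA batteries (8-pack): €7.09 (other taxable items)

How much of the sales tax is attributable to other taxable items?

Storage bin €16.96: other taxable items → 3.75% + 1.25% city = 5% → €0.848
AA batteries (8-pack) €7.09: other taxable items → 3.75% + 1.25% city = 5% → €0.3545
Tax on other taxable items: unrounded sum = €1.2025 → €1.20

€1.20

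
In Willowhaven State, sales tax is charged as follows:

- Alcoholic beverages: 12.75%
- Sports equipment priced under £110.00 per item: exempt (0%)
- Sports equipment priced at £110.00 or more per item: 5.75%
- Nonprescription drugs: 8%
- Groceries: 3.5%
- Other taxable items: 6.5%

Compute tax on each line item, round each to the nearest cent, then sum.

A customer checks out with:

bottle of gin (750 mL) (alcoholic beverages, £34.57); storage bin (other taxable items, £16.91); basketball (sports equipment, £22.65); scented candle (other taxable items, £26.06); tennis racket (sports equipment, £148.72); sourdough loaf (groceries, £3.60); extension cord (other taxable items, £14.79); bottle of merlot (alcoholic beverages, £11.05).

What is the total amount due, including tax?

Bottle of gin (750 mL) £34.57: alcoholic beverages → 12.75% → £4.41
Storage bin £16.91: other taxable items → 6.5% → £1.10
Basketball £22.65: sports equipment, under £110.00 → 0% → £0.00
Scented candle £26.06: other taxable items → 6.5% → £1.69
Tennis racket £148.72: sports equipment, £110.00 or more → 5.75% → £8.55
Sourdough loaf £3.60: groceries → 3.5% → £0.13
Extension cord £14.79: other taxable items → 6.5% → £0.96
Bottle of merlot £11.05: alcoholic beverages → 12.75% → £1.41
Subtotal = £278.35; tax = £18.25; total due = £296.60

£296.60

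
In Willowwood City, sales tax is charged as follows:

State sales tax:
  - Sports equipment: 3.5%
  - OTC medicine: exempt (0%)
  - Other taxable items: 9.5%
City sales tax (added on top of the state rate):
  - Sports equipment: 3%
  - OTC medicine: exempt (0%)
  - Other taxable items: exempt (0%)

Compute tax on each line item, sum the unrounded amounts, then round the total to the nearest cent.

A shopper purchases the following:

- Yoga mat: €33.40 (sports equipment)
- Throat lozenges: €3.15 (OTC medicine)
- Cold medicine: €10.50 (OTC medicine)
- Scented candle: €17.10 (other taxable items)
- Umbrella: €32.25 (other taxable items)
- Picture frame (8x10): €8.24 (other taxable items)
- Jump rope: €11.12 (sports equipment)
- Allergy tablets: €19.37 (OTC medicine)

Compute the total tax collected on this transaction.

Yoga mat €33.40: sports equipment → 3.5% + 3% city = 6.5% → €2.171
Throat lozenges €3.15: OTC medicine → 0% + 0% city = 0% → €0.00
Cold medicine €10.50: OTC medicine → 0% + 0% city = 0% → €0.00
Scented candle €17.10: other taxable items → 9.5% + 0% city = 9.5% → €1.6245
Umbrella €32.25: other taxable items → 9.5% + 0% city = 9.5% → €3.06375
Picture frame (8x10) €8.24: other taxable items → 9.5% + 0% city = 9.5% → €0.7828
Jump rope €11.12: sports equipment → 3.5% + 3% city = 6.5% → €0.7228
Allergy tablets €19.37: OTC medicine → 0% + 0% city = 0% → €0.00
Unrounded tax sum = €8.36485 → €8.36

€8.36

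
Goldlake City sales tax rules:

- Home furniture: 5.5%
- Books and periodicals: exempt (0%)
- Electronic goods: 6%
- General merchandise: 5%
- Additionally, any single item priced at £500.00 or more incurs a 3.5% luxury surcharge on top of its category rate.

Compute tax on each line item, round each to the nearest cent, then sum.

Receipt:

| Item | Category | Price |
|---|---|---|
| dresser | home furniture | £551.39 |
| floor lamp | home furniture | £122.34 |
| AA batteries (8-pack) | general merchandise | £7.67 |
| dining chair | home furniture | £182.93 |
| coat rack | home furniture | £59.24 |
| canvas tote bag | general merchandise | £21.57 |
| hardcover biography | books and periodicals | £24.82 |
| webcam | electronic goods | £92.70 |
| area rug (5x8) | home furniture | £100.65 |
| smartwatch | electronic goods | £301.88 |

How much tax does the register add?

Dresser £551.39: home furniture → 5.5% + 3.5% surcharge = 9% → £49.63
Floor lamp £122.34: home furniture → 5.5% → £6.73
AA batteries (8-pack) £7.67: general merchandise → 5% → £0.38
Dining chair £182.93: home furniture → 5.5% → £10.06
Coat rack £59.24: home furniture → 5.5% → £3.26
Canvas tote bag £21.57: general merchandise → 5% → £1.08
Hardcover biography £24.82: books and periodicals → 0% → £0.00
Webcam £92.70: electronic goods → 6% → £5.56
Area rug (5x8) £100.65: home furniture → 5.5% → £5.54
Smartwatch £301.88: electronic goods → 6% → £18.11
Total tax = £49.63 + £6.73 + £0.38 + £10.06 + £3.26 + £1.08 + £5.56 + £5.54 + £18.11 = £100.35

£100.35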